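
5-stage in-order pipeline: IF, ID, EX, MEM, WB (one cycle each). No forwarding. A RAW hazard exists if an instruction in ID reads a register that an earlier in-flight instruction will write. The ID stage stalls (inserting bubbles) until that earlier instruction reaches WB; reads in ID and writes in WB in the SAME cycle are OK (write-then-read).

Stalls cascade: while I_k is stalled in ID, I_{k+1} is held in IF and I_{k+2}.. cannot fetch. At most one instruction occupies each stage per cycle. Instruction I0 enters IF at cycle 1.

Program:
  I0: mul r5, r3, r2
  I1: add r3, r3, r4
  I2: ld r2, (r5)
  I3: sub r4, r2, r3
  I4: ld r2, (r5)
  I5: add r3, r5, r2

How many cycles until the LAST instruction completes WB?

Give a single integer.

I0 mul r5 <- r3,r2: IF@1 ID@2 stall=0 (-) EX@3 MEM@4 WB@5
I1 add r3 <- r3,r4: IF@2 ID@3 stall=0 (-) EX@4 MEM@5 WB@6
I2 ld r2 <- r5: IF@3 ID@4 stall=1 (RAW on I0.r5 (WB@5)) EX@6 MEM@7 WB@8
I3 sub r4 <- r2,r3: IF@4 ID@6 stall=2 (RAW on I2.r2 (WB@8)) EX@9 MEM@10 WB@11
I4 ld r2 <- r5: IF@6 ID@9 stall=0 (-) EX@10 MEM@11 WB@12
I5 add r3 <- r5,r2: IF@9 ID@10 stall=2 (RAW on I4.r2 (WB@12)) EX@13 MEM@14 WB@15

Answer: 15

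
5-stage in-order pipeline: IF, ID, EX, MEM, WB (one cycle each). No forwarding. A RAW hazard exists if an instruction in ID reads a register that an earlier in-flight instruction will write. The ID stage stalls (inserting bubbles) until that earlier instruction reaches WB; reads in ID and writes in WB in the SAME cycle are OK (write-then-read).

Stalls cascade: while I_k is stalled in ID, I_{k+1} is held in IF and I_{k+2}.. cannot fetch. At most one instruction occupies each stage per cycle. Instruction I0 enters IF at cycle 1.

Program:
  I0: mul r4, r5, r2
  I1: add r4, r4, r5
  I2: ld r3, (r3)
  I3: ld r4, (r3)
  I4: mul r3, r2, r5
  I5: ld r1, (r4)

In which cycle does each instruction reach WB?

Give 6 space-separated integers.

Answer: 5 8 9 12 13 15

Derivation:
I0 mul r4 <- r5,r2: IF@1 ID@2 stall=0 (-) EX@3 MEM@4 WB@5
I1 add r4 <- r4,r5: IF@2 ID@3 stall=2 (RAW on I0.r4 (WB@5)) EX@6 MEM@7 WB@8
I2 ld r3 <- r3: IF@3 ID@6 stall=0 (-) EX@7 MEM@8 WB@9
I3 ld r4 <- r3: IF@6 ID@7 stall=2 (RAW on I2.r3 (WB@9)) EX@10 MEM@11 WB@12
I4 mul r3 <- r2,r5: IF@7 ID@10 stall=0 (-) EX@11 MEM@12 WB@13
I5 ld r1 <- r4: IF@10 ID@11 stall=1 (RAW on I3.r4 (WB@12)) EX@13 MEM@14 WB@15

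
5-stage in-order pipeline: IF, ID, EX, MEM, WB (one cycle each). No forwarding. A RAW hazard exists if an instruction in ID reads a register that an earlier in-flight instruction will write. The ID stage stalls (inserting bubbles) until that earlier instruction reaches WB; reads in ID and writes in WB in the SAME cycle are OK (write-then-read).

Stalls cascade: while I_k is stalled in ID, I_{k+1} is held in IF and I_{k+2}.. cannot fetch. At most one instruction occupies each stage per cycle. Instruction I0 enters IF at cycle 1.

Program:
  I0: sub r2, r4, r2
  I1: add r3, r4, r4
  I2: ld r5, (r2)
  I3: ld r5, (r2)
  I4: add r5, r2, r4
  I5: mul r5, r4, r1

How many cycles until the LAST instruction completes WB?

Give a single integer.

I0 sub r2 <- r4,r2: IF@1 ID@2 stall=0 (-) EX@3 MEM@4 WB@5
I1 add r3 <- r4,r4: IF@2 ID@3 stall=0 (-) EX@4 MEM@5 WB@6
I2 ld r5 <- r2: IF@3 ID@4 stall=1 (RAW on I0.r2 (WB@5)) EX@6 MEM@7 WB@8
I3 ld r5 <- r2: IF@4 ID@6 stall=0 (-) EX@7 MEM@8 WB@9
I4 add r5 <- r2,r4: IF@6 ID@7 stall=0 (-) EX@8 MEM@9 WB@10
I5 mul r5 <- r4,r1: IF@7 ID@8 stall=0 (-) EX@9 MEM@10 WB@11

Answer: 11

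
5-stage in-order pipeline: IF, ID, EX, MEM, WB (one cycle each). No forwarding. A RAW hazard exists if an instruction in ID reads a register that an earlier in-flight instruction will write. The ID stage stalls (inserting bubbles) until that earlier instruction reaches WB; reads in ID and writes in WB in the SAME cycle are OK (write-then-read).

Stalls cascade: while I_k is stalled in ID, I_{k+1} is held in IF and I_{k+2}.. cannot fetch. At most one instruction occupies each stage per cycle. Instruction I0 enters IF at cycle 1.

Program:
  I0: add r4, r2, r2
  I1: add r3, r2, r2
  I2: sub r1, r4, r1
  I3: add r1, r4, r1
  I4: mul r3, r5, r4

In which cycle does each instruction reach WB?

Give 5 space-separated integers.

Answer: 5 6 8 11 12

Derivation:
I0 add r4 <- r2,r2: IF@1 ID@2 stall=0 (-) EX@3 MEM@4 WB@5
I1 add r3 <- r2,r2: IF@2 ID@3 stall=0 (-) EX@4 MEM@5 WB@6
I2 sub r1 <- r4,r1: IF@3 ID@4 stall=1 (RAW on I0.r4 (WB@5)) EX@6 MEM@7 WB@8
I3 add r1 <- r4,r1: IF@4 ID@6 stall=2 (RAW on I2.r1 (WB@8)) EX@9 MEM@10 WB@11
I4 mul r3 <- r5,r4: IF@6 ID@9 stall=0 (-) EX@10 MEM@11 WB@12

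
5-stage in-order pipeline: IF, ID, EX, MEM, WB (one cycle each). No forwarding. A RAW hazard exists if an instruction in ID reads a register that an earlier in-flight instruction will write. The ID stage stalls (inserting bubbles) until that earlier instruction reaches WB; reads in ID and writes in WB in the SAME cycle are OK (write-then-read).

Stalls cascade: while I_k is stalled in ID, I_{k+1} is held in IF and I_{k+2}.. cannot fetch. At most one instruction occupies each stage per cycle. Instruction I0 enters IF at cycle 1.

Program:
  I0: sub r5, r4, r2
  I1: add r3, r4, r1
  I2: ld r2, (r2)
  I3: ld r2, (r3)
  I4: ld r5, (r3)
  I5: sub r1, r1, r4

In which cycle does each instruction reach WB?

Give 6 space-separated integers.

I0 sub r5 <- r4,r2: IF@1 ID@2 stall=0 (-) EX@3 MEM@4 WB@5
I1 add r3 <- r4,r1: IF@2 ID@3 stall=0 (-) EX@4 MEM@5 WB@6
I2 ld r2 <- r2: IF@3 ID@4 stall=0 (-) EX@5 MEM@6 WB@7
I3 ld r2 <- r3: IF@4 ID@5 stall=1 (RAW on I1.r3 (WB@6)) EX@7 MEM@8 WB@9
I4 ld r5 <- r3: IF@5 ID@7 stall=0 (-) EX@8 MEM@9 WB@10
I5 sub r1 <- r1,r4: IF@7 ID@8 stall=0 (-) EX@9 MEM@10 WB@11

Answer: 5 6 7 9 10 11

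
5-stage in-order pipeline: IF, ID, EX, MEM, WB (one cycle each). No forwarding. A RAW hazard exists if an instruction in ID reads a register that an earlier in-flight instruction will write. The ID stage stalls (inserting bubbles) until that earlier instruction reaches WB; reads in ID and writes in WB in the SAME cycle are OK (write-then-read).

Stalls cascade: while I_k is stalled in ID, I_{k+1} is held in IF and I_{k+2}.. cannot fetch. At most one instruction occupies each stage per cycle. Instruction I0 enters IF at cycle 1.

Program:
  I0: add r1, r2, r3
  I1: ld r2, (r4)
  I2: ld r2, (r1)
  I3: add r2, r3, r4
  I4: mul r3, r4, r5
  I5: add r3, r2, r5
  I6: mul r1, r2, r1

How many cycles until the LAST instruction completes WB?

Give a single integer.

Answer: 13

Derivation:
I0 add r1 <- r2,r3: IF@1 ID@2 stall=0 (-) EX@3 MEM@4 WB@5
I1 ld r2 <- r4: IF@2 ID@3 stall=0 (-) EX@4 MEM@5 WB@6
I2 ld r2 <- r1: IF@3 ID@4 stall=1 (RAW on I0.r1 (WB@5)) EX@6 MEM@7 WB@8
I3 add r2 <- r3,r4: IF@4 ID@6 stall=0 (-) EX@7 MEM@8 WB@9
I4 mul r3 <- r4,r5: IF@6 ID@7 stall=0 (-) EX@8 MEM@9 WB@10
I5 add r3 <- r2,r5: IF@7 ID@8 stall=1 (RAW on I3.r2 (WB@9)) EX@10 MEM@11 WB@12
I6 mul r1 <- r2,r1: IF@8 ID@10 stall=0 (-) EX@11 MEM@12 WB@13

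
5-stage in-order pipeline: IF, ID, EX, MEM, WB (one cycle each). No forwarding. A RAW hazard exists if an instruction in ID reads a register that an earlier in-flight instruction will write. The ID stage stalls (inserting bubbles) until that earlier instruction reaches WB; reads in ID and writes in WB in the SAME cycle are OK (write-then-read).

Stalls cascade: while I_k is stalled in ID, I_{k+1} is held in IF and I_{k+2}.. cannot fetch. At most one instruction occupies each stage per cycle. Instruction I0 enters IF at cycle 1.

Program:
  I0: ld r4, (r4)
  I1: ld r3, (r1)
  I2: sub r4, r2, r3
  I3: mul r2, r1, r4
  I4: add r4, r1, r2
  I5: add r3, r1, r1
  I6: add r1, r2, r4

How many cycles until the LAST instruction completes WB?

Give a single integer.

Answer: 18

Derivation:
I0 ld r4 <- r4: IF@1 ID@2 stall=0 (-) EX@3 MEM@4 WB@5
I1 ld r3 <- r1: IF@2 ID@3 stall=0 (-) EX@4 MEM@5 WB@6
I2 sub r4 <- r2,r3: IF@3 ID@4 stall=2 (RAW on I1.r3 (WB@6)) EX@7 MEM@8 WB@9
I3 mul r2 <- r1,r4: IF@4 ID@7 stall=2 (RAW on I2.r4 (WB@9)) EX@10 MEM@11 WB@12
I4 add r4 <- r1,r2: IF@7 ID@10 stall=2 (RAW on I3.r2 (WB@12)) EX@13 MEM@14 WB@15
I5 add r3 <- r1,r1: IF@10 ID@13 stall=0 (-) EX@14 MEM@15 WB@16
I6 add r1 <- r2,r4: IF@13 ID@14 stall=1 (RAW on I4.r4 (WB@15)) EX@16 MEM@17 WB@18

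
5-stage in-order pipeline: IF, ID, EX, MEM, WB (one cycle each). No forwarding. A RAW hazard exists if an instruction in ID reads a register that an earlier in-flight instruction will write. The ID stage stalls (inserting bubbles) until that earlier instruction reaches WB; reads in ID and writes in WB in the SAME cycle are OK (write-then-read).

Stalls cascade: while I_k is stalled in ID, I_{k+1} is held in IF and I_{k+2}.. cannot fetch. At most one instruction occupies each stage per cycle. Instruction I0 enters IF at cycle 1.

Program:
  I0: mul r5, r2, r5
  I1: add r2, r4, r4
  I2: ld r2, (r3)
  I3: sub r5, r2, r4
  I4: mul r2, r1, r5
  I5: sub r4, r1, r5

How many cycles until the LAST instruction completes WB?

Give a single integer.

I0 mul r5 <- r2,r5: IF@1 ID@2 stall=0 (-) EX@3 MEM@4 WB@5
I1 add r2 <- r4,r4: IF@2 ID@3 stall=0 (-) EX@4 MEM@5 WB@6
I2 ld r2 <- r3: IF@3 ID@4 stall=0 (-) EX@5 MEM@6 WB@7
I3 sub r5 <- r2,r4: IF@4 ID@5 stall=2 (RAW on I2.r2 (WB@7)) EX@8 MEM@9 WB@10
I4 mul r2 <- r1,r5: IF@5 ID@8 stall=2 (RAW on I3.r5 (WB@10)) EX@11 MEM@12 WB@13
I5 sub r4 <- r1,r5: IF@8 ID@11 stall=0 (-) EX@12 MEM@13 WB@14

Answer: 14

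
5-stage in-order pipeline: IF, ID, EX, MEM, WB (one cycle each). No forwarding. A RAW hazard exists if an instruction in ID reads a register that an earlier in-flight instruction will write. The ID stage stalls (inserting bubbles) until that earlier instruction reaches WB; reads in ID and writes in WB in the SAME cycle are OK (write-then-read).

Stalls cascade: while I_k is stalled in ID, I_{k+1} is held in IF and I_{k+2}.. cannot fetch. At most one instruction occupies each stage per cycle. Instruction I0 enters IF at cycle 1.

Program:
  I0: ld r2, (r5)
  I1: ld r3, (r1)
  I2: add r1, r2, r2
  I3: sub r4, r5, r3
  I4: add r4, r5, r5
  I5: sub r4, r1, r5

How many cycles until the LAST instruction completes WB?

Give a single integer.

Answer: 11

Derivation:
I0 ld r2 <- r5: IF@1 ID@2 stall=0 (-) EX@3 MEM@4 WB@5
I1 ld r3 <- r1: IF@2 ID@3 stall=0 (-) EX@4 MEM@5 WB@6
I2 add r1 <- r2,r2: IF@3 ID@4 stall=1 (RAW on I0.r2 (WB@5)) EX@6 MEM@7 WB@8
I3 sub r4 <- r5,r3: IF@4 ID@6 stall=0 (-) EX@7 MEM@8 WB@9
I4 add r4 <- r5,r5: IF@6 ID@7 stall=0 (-) EX@8 MEM@9 WB@10
I5 sub r4 <- r1,r5: IF@7 ID@8 stall=0 (-) EX@9 MEM@10 WB@11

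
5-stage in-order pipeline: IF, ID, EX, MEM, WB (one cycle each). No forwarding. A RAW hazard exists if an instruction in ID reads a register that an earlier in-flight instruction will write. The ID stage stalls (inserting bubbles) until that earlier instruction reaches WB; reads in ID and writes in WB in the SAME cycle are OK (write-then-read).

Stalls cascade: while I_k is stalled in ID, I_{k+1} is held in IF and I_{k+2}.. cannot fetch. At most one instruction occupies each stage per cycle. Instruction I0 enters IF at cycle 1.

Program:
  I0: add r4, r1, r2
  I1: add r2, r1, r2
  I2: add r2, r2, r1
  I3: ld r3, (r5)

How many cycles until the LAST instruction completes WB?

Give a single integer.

Answer: 10

Derivation:
I0 add r4 <- r1,r2: IF@1 ID@2 stall=0 (-) EX@3 MEM@4 WB@5
I1 add r2 <- r1,r2: IF@2 ID@3 stall=0 (-) EX@4 MEM@5 WB@6
I2 add r2 <- r2,r1: IF@3 ID@4 stall=2 (RAW on I1.r2 (WB@6)) EX@7 MEM@8 WB@9
I3 ld r3 <- r5: IF@4 ID@7 stall=0 (-) EX@8 MEM@9 WB@10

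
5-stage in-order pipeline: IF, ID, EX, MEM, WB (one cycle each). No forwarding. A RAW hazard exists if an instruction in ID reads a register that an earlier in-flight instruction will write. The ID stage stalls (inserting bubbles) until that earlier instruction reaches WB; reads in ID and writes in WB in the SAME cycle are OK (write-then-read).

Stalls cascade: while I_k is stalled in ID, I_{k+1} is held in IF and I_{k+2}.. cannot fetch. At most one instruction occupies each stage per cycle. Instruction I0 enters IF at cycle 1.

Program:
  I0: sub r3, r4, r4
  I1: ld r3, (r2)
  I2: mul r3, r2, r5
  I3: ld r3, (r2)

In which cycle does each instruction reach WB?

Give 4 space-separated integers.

I0 sub r3 <- r4,r4: IF@1 ID@2 stall=0 (-) EX@3 MEM@4 WB@5
I1 ld r3 <- r2: IF@2 ID@3 stall=0 (-) EX@4 MEM@5 WB@6
I2 mul r3 <- r2,r5: IF@3 ID@4 stall=0 (-) EX@5 MEM@6 WB@7
I3 ld r3 <- r2: IF@4 ID@5 stall=0 (-) EX@6 MEM@7 WB@8

Answer: 5 6 7 8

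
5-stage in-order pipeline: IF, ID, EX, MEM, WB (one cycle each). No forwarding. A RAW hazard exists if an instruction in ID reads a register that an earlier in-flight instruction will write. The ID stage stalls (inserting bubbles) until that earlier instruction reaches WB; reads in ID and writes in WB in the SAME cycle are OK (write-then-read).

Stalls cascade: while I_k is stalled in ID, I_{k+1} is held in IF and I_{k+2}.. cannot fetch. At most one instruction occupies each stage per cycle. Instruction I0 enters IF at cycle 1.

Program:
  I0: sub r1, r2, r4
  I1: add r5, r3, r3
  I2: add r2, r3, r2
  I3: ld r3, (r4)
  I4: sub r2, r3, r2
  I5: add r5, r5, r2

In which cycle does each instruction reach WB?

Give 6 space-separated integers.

I0 sub r1 <- r2,r4: IF@1 ID@2 stall=0 (-) EX@3 MEM@4 WB@5
I1 add r5 <- r3,r3: IF@2 ID@3 stall=0 (-) EX@4 MEM@5 WB@6
I2 add r2 <- r3,r2: IF@3 ID@4 stall=0 (-) EX@5 MEM@6 WB@7
I3 ld r3 <- r4: IF@4 ID@5 stall=0 (-) EX@6 MEM@7 WB@8
I4 sub r2 <- r3,r2: IF@5 ID@6 stall=2 (RAW on I3.r3 (WB@8)) EX@9 MEM@10 WB@11
I5 add r5 <- r5,r2: IF@6 ID@9 stall=2 (RAW on I4.r2 (WB@11)) EX@12 MEM@13 WB@14

Answer: 5 6 7 8 11 14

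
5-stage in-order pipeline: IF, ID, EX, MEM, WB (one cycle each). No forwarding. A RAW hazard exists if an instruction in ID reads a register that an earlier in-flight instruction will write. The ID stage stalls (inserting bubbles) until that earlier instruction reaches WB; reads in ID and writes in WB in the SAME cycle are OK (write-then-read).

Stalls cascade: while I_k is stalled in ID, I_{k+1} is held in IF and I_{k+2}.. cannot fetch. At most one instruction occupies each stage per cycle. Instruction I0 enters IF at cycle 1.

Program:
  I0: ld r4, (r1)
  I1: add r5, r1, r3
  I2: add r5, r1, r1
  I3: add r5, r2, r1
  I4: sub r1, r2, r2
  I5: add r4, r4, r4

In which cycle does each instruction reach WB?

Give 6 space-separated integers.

Answer: 5 6 7 8 9 10

Derivation:
I0 ld r4 <- r1: IF@1 ID@2 stall=0 (-) EX@3 MEM@4 WB@5
I1 add r5 <- r1,r3: IF@2 ID@3 stall=0 (-) EX@4 MEM@5 WB@6
I2 add r5 <- r1,r1: IF@3 ID@4 stall=0 (-) EX@5 MEM@6 WB@7
I3 add r5 <- r2,r1: IF@4 ID@5 stall=0 (-) EX@6 MEM@7 WB@8
I4 sub r1 <- r2,r2: IF@5 ID@6 stall=0 (-) EX@7 MEM@8 WB@9
I5 add r4 <- r4,r4: IF@6 ID@7 stall=0 (-) EX@8 MEM@9 WB@10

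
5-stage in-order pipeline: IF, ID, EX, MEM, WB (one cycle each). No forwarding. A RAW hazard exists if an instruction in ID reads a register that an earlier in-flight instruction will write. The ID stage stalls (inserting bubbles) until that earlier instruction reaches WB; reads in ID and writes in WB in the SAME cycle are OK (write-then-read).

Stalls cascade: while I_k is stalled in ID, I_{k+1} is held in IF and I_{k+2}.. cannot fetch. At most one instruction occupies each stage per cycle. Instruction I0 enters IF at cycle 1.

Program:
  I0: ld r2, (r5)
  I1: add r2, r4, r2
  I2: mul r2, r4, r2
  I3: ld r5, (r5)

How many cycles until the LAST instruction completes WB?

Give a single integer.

Answer: 12

Derivation:
I0 ld r2 <- r5: IF@1 ID@2 stall=0 (-) EX@3 MEM@4 WB@5
I1 add r2 <- r4,r2: IF@2 ID@3 stall=2 (RAW on I0.r2 (WB@5)) EX@6 MEM@7 WB@8
I2 mul r2 <- r4,r2: IF@3 ID@6 stall=2 (RAW on I1.r2 (WB@8)) EX@9 MEM@10 WB@11
I3 ld r5 <- r5: IF@6 ID@9 stall=0 (-) EX@10 MEM@11 WB@12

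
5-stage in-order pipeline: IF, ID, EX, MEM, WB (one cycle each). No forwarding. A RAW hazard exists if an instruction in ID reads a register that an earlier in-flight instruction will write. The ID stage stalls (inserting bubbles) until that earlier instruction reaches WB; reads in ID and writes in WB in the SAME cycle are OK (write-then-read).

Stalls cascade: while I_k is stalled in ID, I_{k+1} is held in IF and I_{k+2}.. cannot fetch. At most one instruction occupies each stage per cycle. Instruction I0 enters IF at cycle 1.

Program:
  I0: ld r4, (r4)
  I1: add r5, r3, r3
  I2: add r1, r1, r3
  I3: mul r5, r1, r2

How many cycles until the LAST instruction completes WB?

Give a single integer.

I0 ld r4 <- r4: IF@1 ID@2 stall=0 (-) EX@3 MEM@4 WB@5
I1 add r5 <- r3,r3: IF@2 ID@3 stall=0 (-) EX@4 MEM@5 WB@6
I2 add r1 <- r1,r3: IF@3 ID@4 stall=0 (-) EX@5 MEM@6 WB@7
I3 mul r5 <- r1,r2: IF@4 ID@5 stall=2 (RAW on I2.r1 (WB@7)) EX@8 MEM@9 WB@10

Answer: 10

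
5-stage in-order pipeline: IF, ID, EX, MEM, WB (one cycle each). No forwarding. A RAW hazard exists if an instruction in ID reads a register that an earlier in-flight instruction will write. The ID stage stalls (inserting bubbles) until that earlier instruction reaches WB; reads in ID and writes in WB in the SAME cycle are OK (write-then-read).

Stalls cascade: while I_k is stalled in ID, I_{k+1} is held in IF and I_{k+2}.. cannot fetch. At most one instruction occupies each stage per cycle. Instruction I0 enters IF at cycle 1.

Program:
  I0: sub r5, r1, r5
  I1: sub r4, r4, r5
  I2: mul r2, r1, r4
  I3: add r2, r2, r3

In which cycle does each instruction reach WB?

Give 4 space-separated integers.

Answer: 5 8 11 14

Derivation:
I0 sub r5 <- r1,r5: IF@1 ID@2 stall=0 (-) EX@3 MEM@4 WB@5
I1 sub r4 <- r4,r5: IF@2 ID@3 stall=2 (RAW on I0.r5 (WB@5)) EX@6 MEM@7 WB@8
I2 mul r2 <- r1,r4: IF@3 ID@6 stall=2 (RAW on I1.r4 (WB@8)) EX@9 MEM@10 WB@11
I3 add r2 <- r2,r3: IF@6 ID@9 stall=2 (RAW on I2.r2 (WB@11)) EX@12 MEM@13 WB@14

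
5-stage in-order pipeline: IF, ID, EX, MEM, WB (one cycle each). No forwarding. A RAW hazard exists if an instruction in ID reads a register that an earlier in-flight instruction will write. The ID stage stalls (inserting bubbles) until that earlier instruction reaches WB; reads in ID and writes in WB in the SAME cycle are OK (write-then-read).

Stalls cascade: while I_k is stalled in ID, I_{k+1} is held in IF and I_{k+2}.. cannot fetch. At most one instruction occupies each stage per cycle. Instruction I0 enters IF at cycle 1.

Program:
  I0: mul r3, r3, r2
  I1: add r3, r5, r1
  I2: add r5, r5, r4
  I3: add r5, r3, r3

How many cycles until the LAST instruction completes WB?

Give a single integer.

Answer: 9

Derivation:
I0 mul r3 <- r3,r2: IF@1 ID@2 stall=0 (-) EX@3 MEM@4 WB@5
I1 add r3 <- r5,r1: IF@2 ID@3 stall=0 (-) EX@4 MEM@5 WB@6
I2 add r5 <- r5,r4: IF@3 ID@4 stall=0 (-) EX@5 MEM@6 WB@7
I3 add r5 <- r3,r3: IF@4 ID@5 stall=1 (RAW on I1.r3 (WB@6)) EX@7 MEM@8 WB@9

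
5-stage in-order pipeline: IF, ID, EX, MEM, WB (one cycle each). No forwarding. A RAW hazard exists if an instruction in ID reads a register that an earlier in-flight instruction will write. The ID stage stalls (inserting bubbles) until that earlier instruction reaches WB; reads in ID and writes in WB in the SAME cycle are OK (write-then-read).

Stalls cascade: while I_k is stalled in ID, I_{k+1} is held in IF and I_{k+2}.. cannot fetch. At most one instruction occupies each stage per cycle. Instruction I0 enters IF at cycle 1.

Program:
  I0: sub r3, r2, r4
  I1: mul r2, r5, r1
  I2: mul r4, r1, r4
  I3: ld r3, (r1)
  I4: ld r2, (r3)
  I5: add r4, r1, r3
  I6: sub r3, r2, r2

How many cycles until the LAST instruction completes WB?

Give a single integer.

Answer: 14

Derivation:
I0 sub r3 <- r2,r4: IF@1 ID@2 stall=0 (-) EX@3 MEM@4 WB@5
I1 mul r2 <- r5,r1: IF@2 ID@3 stall=0 (-) EX@4 MEM@5 WB@6
I2 mul r4 <- r1,r4: IF@3 ID@4 stall=0 (-) EX@5 MEM@6 WB@7
I3 ld r3 <- r1: IF@4 ID@5 stall=0 (-) EX@6 MEM@7 WB@8
I4 ld r2 <- r3: IF@5 ID@6 stall=2 (RAW on I3.r3 (WB@8)) EX@9 MEM@10 WB@11
I5 add r4 <- r1,r3: IF@6 ID@9 stall=0 (-) EX@10 MEM@11 WB@12
I6 sub r3 <- r2,r2: IF@9 ID@10 stall=1 (RAW on I4.r2 (WB@11)) EX@12 MEM@13 WB@14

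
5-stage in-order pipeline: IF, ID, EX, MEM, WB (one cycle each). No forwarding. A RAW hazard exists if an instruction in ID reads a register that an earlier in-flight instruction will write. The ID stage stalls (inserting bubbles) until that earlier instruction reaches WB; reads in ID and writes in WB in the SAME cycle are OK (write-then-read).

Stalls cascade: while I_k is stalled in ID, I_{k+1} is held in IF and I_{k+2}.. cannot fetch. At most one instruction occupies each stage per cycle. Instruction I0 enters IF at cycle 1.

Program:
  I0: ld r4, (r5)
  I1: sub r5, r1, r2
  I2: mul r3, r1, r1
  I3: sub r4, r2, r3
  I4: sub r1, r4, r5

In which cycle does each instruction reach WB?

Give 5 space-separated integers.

Answer: 5 6 7 10 13

Derivation:
I0 ld r4 <- r5: IF@1 ID@2 stall=0 (-) EX@3 MEM@4 WB@5
I1 sub r5 <- r1,r2: IF@2 ID@3 stall=0 (-) EX@4 MEM@5 WB@6
I2 mul r3 <- r1,r1: IF@3 ID@4 stall=0 (-) EX@5 MEM@6 WB@7
I3 sub r4 <- r2,r3: IF@4 ID@5 stall=2 (RAW on I2.r3 (WB@7)) EX@8 MEM@9 WB@10
I4 sub r1 <- r4,r5: IF@5 ID@8 stall=2 (RAW on I3.r4 (WB@10)) EX@11 MEM@12 WB@13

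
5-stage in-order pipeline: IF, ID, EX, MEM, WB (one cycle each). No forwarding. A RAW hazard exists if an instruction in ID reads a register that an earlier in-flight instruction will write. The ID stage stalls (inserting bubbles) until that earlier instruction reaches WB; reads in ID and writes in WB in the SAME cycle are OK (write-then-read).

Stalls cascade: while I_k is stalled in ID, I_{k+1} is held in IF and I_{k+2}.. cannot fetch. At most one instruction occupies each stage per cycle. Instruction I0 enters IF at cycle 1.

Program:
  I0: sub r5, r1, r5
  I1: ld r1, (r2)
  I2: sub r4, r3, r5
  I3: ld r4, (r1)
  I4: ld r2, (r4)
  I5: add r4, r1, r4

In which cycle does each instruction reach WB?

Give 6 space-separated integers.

Answer: 5 6 8 9 12 13

Derivation:
I0 sub r5 <- r1,r5: IF@1 ID@2 stall=0 (-) EX@3 MEM@4 WB@5
I1 ld r1 <- r2: IF@2 ID@3 stall=0 (-) EX@4 MEM@5 WB@6
I2 sub r4 <- r3,r5: IF@3 ID@4 stall=1 (RAW on I0.r5 (WB@5)) EX@6 MEM@7 WB@8
I3 ld r4 <- r1: IF@4 ID@6 stall=0 (-) EX@7 MEM@8 WB@9
I4 ld r2 <- r4: IF@6 ID@7 stall=2 (RAW on I3.r4 (WB@9)) EX@10 MEM@11 WB@12
I5 add r4 <- r1,r4: IF@7 ID@10 stall=0 (-) EX@11 MEM@12 WB@13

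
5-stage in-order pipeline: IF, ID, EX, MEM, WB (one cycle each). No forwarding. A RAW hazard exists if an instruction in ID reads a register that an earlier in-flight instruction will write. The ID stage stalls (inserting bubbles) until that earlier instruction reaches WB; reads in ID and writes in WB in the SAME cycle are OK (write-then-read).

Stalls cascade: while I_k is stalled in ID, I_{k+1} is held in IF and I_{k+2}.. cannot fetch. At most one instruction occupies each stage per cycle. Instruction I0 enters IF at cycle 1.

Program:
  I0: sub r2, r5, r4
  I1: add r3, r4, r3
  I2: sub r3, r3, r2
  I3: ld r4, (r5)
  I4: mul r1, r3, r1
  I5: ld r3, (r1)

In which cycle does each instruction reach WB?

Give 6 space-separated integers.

I0 sub r2 <- r5,r4: IF@1 ID@2 stall=0 (-) EX@3 MEM@4 WB@5
I1 add r3 <- r4,r3: IF@2 ID@3 stall=0 (-) EX@4 MEM@5 WB@6
I2 sub r3 <- r3,r2: IF@3 ID@4 stall=2 (RAW on I1.r3 (WB@6)) EX@7 MEM@8 WB@9
I3 ld r4 <- r5: IF@4 ID@7 stall=0 (-) EX@8 MEM@9 WB@10
I4 mul r1 <- r3,r1: IF@7 ID@8 stall=1 (RAW on I2.r3 (WB@9)) EX@10 MEM@11 WB@12
I5 ld r3 <- r1: IF@8 ID@10 stall=2 (RAW on I4.r1 (WB@12)) EX@13 MEM@14 WB@15

Answer: 5 6 9 10 12 15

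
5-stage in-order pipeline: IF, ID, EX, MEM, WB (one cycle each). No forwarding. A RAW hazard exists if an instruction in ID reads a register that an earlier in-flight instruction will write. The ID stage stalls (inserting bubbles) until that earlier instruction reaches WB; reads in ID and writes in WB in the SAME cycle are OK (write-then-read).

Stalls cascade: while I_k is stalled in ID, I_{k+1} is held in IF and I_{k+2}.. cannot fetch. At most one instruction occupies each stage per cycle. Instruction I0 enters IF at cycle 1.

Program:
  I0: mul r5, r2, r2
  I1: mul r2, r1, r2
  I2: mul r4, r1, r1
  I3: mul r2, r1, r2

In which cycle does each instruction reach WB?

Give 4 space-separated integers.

Answer: 5 6 7 9

Derivation:
I0 mul r5 <- r2,r2: IF@1 ID@2 stall=0 (-) EX@3 MEM@4 WB@5
I1 mul r2 <- r1,r2: IF@2 ID@3 stall=0 (-) EX@4 MEM@5 WB@6
I2 mul r4 <- r1,r1: IF@3 ID@4 stall=0 (-) EX@5 MEM@6 WB@7
I3 mul r2 <- r1,r2: IF@4 ID@5 stall=1 (RAW on I1.r2 (WB@6)) EX@7 MEM@8 WB@9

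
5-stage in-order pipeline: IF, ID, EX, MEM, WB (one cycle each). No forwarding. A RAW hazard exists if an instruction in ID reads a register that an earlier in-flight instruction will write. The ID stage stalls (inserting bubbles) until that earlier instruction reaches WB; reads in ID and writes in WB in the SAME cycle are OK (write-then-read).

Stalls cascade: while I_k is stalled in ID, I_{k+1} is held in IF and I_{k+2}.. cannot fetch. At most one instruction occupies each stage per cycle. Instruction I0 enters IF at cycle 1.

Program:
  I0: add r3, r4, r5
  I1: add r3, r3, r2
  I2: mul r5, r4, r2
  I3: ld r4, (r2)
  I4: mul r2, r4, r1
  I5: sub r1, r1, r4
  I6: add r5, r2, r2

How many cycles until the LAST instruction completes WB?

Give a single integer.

I0 add r3 <- r4,r5: IF@1 ID@2 stall=0 (-) EX@3 MEM@4 WB@5
I1 add r3 <- r3,r2: IF@2 ID@3 stall=2 (RAW on I0.r3 (WB@5)) EX@6 MEM@7 WB@8
I2 mul r5 <- r4,r2: IF@3 ID@6 stall=0 (-) EX@7 MEM@8 WB@9
I3 ld r4 <- r2: IF@6 ID@7 stall=0 (-) EX@8 MEM@9 WB@10
I4 mul r2 <- r4,r1: IF@7 ID@8 stall=2 (RAW on I3.r4 (WB@10)) EX@11 MEM@12 WB@13
I5 sub r1 <- r1,r4: IF@8 ID@11 stall=0 (-) EX@12 MEM@13 WB@14
I6 add r5 <- r2,r2: IF@11 ID@12 stall=1 (RAW on I4.r2 (WB@13)) EX@14 MEM@15 WB@16

Answer: 16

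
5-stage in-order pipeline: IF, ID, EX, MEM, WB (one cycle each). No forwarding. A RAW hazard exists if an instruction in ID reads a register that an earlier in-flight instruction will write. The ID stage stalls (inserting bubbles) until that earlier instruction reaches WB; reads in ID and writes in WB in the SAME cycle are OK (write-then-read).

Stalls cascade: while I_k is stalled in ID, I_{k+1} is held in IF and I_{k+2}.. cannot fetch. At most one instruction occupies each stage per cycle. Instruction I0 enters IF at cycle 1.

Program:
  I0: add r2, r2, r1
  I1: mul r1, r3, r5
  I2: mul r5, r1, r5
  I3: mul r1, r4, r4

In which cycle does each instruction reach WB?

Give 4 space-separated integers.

Answer: 5 6 9 10

Derivation:
I0 add r2 <- r2,r1: IF@1 ID@2 stall=0 (-) EX@3 MEM@4 WB@5
I1 mul r1 <- r3,r5: IF@2 ID@3 stall=0 (-) EX@4 MEM@5 WB@6
I2 mul r5 <- r1,r5: IF@3 ID@4 stall=2 (RAW on I1.r1 (WB@6)) EX@7 MEM@8 WB@9
I3 mul r1 <- r4,r4: IF@4 ID@7 stall=0 (-) EX@8 MEM@9 WB@10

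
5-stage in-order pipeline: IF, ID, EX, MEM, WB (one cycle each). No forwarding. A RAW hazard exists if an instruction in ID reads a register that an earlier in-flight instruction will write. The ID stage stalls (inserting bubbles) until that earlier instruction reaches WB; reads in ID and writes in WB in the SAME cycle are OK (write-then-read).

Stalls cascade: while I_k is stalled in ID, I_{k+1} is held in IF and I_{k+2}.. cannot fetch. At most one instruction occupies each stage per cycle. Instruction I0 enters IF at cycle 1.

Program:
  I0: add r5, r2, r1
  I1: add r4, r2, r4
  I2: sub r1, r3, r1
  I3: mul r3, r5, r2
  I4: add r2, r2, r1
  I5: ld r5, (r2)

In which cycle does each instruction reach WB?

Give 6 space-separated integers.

I0 add r5 <- r2,r1: IF@1 ID@2 stall=0 (-) EX@3 MEM@4 WB@5
I1 add r4 <- r2,r4: IF@2 ID@3 stall=0 (-) EX@4 MEM@5 WB@6
I2 sub r1 <- r3,r1: IF@3 ID@4 stall=0 (-) EX@5 MEM@6 WB@7
I3 mul r3 <- r5,r2: IF@4 ID@5 stall=0 (-) EX@6 MEM@7 WB@8
I4 add r2 <- r2,r1: IF@5 ID@6 stall=1 (RAW on I2.r1 (WB@7)) EX@8 MEM@9 WB@10
I5 ld r5 <- r2: IF@6 ID@8 stall=2 (RAW on I4.r2 (WB@10)) EX@11 MEM@12 WB@13

Answer: 5 6 7 8 10 13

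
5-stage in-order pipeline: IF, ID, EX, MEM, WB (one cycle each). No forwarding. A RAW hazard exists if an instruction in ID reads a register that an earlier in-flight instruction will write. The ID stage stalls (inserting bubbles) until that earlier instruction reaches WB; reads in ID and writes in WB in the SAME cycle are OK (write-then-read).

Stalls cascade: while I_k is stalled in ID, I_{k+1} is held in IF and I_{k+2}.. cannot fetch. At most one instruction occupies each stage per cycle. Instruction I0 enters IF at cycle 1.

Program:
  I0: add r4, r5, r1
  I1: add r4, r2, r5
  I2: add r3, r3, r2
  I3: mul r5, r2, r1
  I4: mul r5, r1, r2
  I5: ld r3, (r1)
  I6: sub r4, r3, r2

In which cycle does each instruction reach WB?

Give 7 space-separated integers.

I0 add r4 <- r5,r1: IF@1 ID@2 stall=0 (-) EX@3 MEM@4 WB@5
I1 add r4 <- r2,r5: IF@2 ID@3 stall=0 (-) EX@4 MEM@5 WB@6
I2 add r3 <- r3,r2: IF@3 ID@4 stall=0 (-) EX@5 MEM@6 WB@7
I3 mul r5 <- r2,r1: IF@4 ID@5 stall=0 (-) EX@6 MEM@7 WB@8
I4 mul r5 <- r1,r2: IF@5 ID@6 stall=0 (-) EX@7 MEM@8 WB@9
I5 ld r3 <- r1: IF@6 ID@7 stall=0 (-) EX@8 MEM@9 WB@10
I6 sub r4 <- r3,r2: IF@7 ID@8 stall=2 (RAW on I5.r3 (WB@10)) EX@11 MEM@12 WB@13

Answer: 5 6 7 8 9 10 13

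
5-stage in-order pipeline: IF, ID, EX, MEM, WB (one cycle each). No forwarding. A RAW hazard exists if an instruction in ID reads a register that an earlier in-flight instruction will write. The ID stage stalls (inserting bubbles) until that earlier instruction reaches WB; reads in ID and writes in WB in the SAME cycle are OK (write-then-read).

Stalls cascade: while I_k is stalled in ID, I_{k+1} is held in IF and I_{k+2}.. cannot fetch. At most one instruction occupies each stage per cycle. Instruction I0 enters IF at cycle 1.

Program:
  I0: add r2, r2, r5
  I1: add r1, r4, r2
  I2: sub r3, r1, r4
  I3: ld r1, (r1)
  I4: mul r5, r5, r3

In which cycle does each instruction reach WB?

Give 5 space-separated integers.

Answer: 5 8 11 12 14

Derivation:
I0 add r2 <- r2,r5: IF@1 ID@2 stall=0 (-) EX@3 MEM@4 WB@5
I1 add r1 <- r4,r2: IF@2 ID@3 stall=2 (RAW on I0.r2 (WB@5)) EX@6 MEM@7 WB@8
I2 sub r3 <- r1,r4: IF@3 ID@6 stall=2 (RAW on I1.r1 (WB@8)) EX@9 MEM@10 WB@11
I3 ld r1 <- r1: IF@6 ID@9 stall=0 (-) EX@10 MEM@11 WB@12
I4 mul r5 <- r5,r3: IF@9 ID@10 stall=1 (RAW on I2.r3 (WB@11)) EX@12 MEM@13 WB@14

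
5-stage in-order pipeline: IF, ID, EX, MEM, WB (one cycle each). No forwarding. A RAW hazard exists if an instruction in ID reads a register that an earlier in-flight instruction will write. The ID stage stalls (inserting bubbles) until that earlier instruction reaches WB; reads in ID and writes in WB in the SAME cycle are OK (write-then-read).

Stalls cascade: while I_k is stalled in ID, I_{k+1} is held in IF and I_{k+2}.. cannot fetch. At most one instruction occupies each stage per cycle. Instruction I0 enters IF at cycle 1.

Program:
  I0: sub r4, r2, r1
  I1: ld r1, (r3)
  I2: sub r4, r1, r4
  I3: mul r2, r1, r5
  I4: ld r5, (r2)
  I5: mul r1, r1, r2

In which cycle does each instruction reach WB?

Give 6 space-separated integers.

I0 sub r4 <- r2,r1: IF@1 ID@2 stall=0 (-) EX@3 MEM@4 WB@5
I1 ld r1 <- r3: IF@2 ID@3 stall=0 (-) EX@4 MEM@5 WB@6
I2 sub r4 <- r1,r4: IF@3 ID@4 stall=2 (RAW on I1.r1 (WB@6)) EX@7 MEM@8 WB@9
I3 mul r2 <- r1,r5: IF@4 ID@7 stall=0 (-) EX@8 MEM@9 WB@10
I4 ld r5 <- r2: IF@7 ID@8 stall=2 (RAW on I3.r2 (WB@10)) EX@11 MEM@12 WB@13
I5 mul r1 <- r1,r2: IF@8 ID@11 stall=0 (-) EX@12 MEM@13 WB@14

Answer: 5 6 9 10 13 14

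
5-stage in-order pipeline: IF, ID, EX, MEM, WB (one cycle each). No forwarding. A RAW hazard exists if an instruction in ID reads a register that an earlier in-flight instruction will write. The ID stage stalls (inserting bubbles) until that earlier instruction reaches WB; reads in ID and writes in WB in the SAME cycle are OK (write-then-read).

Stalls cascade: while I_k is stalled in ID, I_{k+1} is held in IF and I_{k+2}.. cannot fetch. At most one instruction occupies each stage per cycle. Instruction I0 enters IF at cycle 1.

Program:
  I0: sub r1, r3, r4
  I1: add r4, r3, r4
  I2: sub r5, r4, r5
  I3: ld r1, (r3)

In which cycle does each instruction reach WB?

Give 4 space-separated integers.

Answer: 5 6 9 10

Derivation:
I0 sub r1 <- r3,r4: IF@1 ID@2 stall=0 (-) EX@3 MEM@4 WB@5
I1 add r4 <- r3,r4: IF@2 ID@3 stall=0 (-) EX@4 MEM@5 WB@6
I2 sub r5 <- r4,r5: IF@3 ID@4 stall=2 (RAW on I1.r4 (WB@6)) EX@7 MEM@8 WB@9
I3 ld r1 <- r3: IF@4 ID@7 stall=0 (-) EX@8 MEM@9 WB@10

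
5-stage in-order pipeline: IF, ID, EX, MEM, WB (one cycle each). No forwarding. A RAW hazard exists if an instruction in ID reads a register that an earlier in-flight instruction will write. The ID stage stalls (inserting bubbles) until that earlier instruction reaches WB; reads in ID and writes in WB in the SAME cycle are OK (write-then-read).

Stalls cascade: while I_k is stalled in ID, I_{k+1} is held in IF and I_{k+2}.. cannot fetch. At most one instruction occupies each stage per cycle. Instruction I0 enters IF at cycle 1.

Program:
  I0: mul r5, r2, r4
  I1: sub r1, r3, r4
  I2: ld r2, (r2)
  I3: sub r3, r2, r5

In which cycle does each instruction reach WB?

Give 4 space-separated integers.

Answer: 5 6 7 10

Derivation:
I0 mul r5 <- r2,r4: IF@1 ID@2 stall=0 (-) EX@3 MEM@4 WB@5
I1 sub r1 <- r3,r4: IF@2 ID@3 stall=0 (-) EX@4 MEM@5 WB@6
I2 ld r2 <- r2: IF@3 ID@4 stall=0 (-) EX@5 MEM@6 WB@7
I3 sub r3 <- r2,r5: IF@4 ID@5 stall=2 (RAW on I2.r2 (WB@7)) EX@8 MEM@9 WB@10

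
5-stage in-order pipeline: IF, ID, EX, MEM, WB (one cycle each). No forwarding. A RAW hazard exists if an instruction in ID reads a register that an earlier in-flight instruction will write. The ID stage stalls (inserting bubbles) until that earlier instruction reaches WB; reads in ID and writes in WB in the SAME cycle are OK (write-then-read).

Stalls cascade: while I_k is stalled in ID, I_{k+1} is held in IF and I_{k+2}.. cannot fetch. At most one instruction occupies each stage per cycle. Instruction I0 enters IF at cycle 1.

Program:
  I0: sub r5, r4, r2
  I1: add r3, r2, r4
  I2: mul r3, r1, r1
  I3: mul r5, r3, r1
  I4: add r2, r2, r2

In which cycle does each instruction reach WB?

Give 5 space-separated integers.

I0 sub r5 <- r4,r2: IF@1 ID@2 stall=0 (-) EX@3 MEM@4 WB@5
I1 add r3 <- r2,r4: IF@2 ID@3 stall=0 (-) EX@4 MEM@5 WB@6
I2 mul r3 <- r1,r1: IF@3 ID@4 stall=0 (-) EX@5 MEM@6 WB@7
I3 mul r5 <- r3,r1: IF@4 ID@5 stall=2 (RAW on I2.r3 (WB@7)) EX@8 MEM@9 WB@10
I4 add r2 <- r2,r2: IF@5 ID@8 stall=0 (-) EX@9 MEM@10 WB@11

Answer: 5 6 7 10 11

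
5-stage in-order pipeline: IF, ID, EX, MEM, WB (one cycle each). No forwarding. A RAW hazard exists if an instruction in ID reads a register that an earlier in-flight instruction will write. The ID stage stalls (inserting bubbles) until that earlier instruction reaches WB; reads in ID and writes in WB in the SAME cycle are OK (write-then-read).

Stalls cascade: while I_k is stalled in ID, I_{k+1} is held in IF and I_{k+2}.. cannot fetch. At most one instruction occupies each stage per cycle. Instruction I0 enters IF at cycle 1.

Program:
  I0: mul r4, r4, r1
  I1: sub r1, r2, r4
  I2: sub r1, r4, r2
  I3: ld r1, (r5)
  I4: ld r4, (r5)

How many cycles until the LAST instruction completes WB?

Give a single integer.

Answer: 11

Derivation:
I0 mul r4 <- r4,r1: IF@1 ID@2 stall=0 (-) EX@3 MEM@4 WB@5
I1 sub r1 <- r2,r4: IF@2 ID@3 stall=2 (RAW on I0.r4 (WB@5)) EX@6 MEM@7 WB@8
I2 sub r1 <- r4,r2: IF@3 ID@6 stall=0 (-) EX@7 MEM@8 WB@9
I3 ld r1 <- r5: IF@6 ID@7 stall=0 (-) EX@8 MEM@9 WB@10
I4 ld r4 <- r5: IF@7 ID@8 stall=0 (-) EX@9 MEM@10 WB@11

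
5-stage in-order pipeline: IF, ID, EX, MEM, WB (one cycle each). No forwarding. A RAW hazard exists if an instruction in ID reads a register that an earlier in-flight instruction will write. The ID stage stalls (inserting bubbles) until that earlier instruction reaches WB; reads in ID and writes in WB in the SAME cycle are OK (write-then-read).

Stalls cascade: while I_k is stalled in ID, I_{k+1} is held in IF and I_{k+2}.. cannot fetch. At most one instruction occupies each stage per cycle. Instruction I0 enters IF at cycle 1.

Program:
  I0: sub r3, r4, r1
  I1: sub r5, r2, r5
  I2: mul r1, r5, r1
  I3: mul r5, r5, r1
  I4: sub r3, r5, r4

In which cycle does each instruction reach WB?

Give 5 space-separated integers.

Answer: 5 6 9 12 15

Derivation:
I0 sub r3 <- r4,r1: IF@1 ID@2 stall=0 (-) EX@3 MEM@4 WB@5
I1 sub r5 <- r2,r5: IF@2 ID@3 stall=0 (-) EX@4 MEM@5 WB@6
I2 mul r1 <- r5,r1: IF@3 ID@4 stall=2 (RAW on I1.r5 (WB@6)) EX@7 MEM@8 WB@9
I3 mul r5 <- r5,r1: IF@4 ID@7 stall=2 (RAW on I2.r1 (WB@9)) EX@10 MEM@11 WB@12
I4 sub r3 <- r5,r4: IF@7 ID@10 stall=2 (RAW on I3.r5 (WB@12)) EX@13 MEM@14 WB@15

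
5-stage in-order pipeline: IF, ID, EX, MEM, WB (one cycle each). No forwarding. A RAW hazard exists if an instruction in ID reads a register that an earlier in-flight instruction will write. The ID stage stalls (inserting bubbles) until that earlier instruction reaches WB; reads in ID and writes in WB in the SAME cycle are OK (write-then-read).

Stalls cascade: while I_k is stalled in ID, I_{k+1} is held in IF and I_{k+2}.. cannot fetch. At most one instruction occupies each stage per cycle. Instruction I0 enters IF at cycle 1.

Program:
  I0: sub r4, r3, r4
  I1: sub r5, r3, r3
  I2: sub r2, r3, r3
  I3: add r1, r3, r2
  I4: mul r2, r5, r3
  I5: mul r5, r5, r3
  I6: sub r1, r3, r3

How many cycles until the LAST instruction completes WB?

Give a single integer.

I0 sub r4 <- r3,r4: IF@1 ID@2 stall=0 (-) EX@3 MEM@4 WB@5
I1 sub r5 <- r3,r3: IF@2 ID@3 stall=0 (-) EX@4 MEM@5 WB@6
I2 sub r2 <- r3,r3: IF@3 ID@4 stall=0 (-) EX@5 MEM@6 WB@7
I3 add r1 <- r3,r2: IF@4 ID@5 stall=2 (RAW on I2.r2 (WB@7)) EX@8 MEM@9 WB@10
I4 mul r2 <- r5,r3: IF@5 ID@8 stall=0 (-) EX@9 MEM@10 WB@11
I5 mul r5 <- r5,r3: IF@8 ID@9 stall=0 (-) EX@10 MEM@11 WB@12
I6 sub r1 <- r3,r3: IF@9 ID@10 stall=0 (-) EX@11 MEM@12 WB@13

Answer: 13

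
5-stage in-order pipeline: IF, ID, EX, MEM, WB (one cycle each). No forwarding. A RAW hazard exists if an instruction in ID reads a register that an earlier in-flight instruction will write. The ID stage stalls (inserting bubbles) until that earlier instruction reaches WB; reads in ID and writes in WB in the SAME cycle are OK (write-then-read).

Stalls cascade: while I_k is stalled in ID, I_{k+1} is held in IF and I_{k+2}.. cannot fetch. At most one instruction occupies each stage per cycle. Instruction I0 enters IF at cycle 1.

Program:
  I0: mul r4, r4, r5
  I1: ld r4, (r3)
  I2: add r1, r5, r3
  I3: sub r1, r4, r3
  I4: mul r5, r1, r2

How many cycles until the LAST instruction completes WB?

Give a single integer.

Answer: 12

Derivation:
I0 mul r4 <- r4,r5: IF@1 ID@2 stall=0 (-) EX@3 MEM@4 WB@5
I1 ld r4 <- r3: IF@2 ID@3 stall=0 (-) EX@4 MEM@5 WB@6
I2 add r1 <- r5,r3: IF@3 ID@4 stall=0 (-) EX@5 MEM@6 WB@7
I3 sub r1 <- r4,r3: IF@4 ID@5 stall=1 (RAW on I1.r4 (WB@6)) EX@7 MEM@8 WB@9
I4 mul r5 <- r1,r2: IF@5 ID@7 stall=2 (RAW on I3.r1 (WB@9)) EX@10 MEM@11 WB@12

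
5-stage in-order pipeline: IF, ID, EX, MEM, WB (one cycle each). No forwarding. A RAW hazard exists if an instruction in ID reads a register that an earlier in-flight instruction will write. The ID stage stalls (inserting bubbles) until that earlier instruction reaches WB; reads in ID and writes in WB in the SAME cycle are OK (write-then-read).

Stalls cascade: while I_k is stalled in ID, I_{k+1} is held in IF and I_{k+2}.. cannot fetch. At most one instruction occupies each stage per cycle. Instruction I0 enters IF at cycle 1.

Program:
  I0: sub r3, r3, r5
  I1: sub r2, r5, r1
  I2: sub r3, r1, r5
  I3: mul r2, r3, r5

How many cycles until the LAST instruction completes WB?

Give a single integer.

Answer: 10

Derivation:
I0 sub r3 <- r3,r5: IF@1 ID@2 stall=0 (-) EX@3 MEM@4 WB@5
I1 sub r2 <- r5,r1: IF@2 ID@3 stall=0 (-) EX@4 MEM@5 WB@6
I2 sub r3 <- r1,r5: IF@3 ID@4 stall=0 (-) EX@5 MEM@6 WB@7
I3 mul r2 <- r3,r5: IF@4 ID@5 stall=2 (RAW on I2.r3 (WB@7)) EX@8 MEM@9 WB@10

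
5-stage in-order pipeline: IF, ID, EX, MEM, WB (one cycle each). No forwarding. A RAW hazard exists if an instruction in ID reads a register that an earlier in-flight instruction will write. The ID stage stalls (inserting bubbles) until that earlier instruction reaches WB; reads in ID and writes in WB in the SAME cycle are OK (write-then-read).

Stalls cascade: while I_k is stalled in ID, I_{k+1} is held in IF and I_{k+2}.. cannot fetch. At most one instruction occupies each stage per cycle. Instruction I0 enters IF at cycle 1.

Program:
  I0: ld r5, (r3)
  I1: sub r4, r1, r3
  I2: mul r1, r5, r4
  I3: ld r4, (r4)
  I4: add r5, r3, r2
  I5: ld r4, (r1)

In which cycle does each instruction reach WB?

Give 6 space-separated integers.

Answer: 5 6 9 10 11 12

Derivation:
I0 ld r5 <- r3: IF@1 ID@2 stall=0 (-) EX@3 MEM@4 WB@5
I1 sub r4 <- r1,r3: IF@2 ID@3 stall=0 (-) EX@4 MEM@5 WB@6
I2 mul r1 <- r5,r4: IF@3 ID@4 stall=2 (RAW on I1.r4 (WB@6)) EX@7 MEM@8 WB@9
I3 ld r4 <- r4: IF@4 ID@7 stall=0 (-) EX@8 MEM@9 WB@10
I4 add r5 <- r3,r2: IF@7 ID@8 stall=0 (-) EX@9 MEM@10 WB@11
I5 ld r4 <- r1: IF@8 ID@9 stall=0 (-) EX@10 MEM@11 WB@12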